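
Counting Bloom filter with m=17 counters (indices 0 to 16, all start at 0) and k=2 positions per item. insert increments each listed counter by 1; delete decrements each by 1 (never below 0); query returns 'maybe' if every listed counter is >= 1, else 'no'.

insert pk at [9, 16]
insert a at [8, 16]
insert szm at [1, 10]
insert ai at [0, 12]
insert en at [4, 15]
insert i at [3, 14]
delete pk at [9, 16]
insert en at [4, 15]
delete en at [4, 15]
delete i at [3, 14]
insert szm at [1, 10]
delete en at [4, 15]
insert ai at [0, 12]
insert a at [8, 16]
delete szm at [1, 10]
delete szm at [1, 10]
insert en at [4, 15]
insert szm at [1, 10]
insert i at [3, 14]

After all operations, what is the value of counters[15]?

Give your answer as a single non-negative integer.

Step 1: insert pk at [9, 16] -> counters=[0,0,0,0,0,0,0,0,0,1,0,0,0,0,0,0,1]
Step 2: insert a at [8, 16] -> counters=[0,0,0,0,0,0,0,0,1,1,0,0,0,0,0,0,2]
Step 3: insert szm at [1, 10] -> counters=[0,1,0,0,0,0,0,0,1,1,1,0,0,0,0,0,2]
Step 4: insert ai at [0, 12] -> counters=[1,1,0,0,0,0,0,0,1,1,1,0,1,0,0,0,2]
Step 5: insert en at [4, 15] -> counters=[1,1,0,0,1,0,0,0,1,1,1,0,1,0,0,1,2]
Step 6: insert i at [3, 14] -> counters=[1,1,0,1,1,0,0,0,1,1,1,0,1,0,1,1,2]
Step 7: delete pk at [9, 16] -> counters=[1,1,0,1,1,0,0,0,1,0,1,0,1,0,1,1,1]
Step 8: insert en at [4, 15] -> counters=[1,1,0,1,2,0,0,0,1,0,1,0,1,0,1,2,1]
Step 9: delete en at [4, 15] -> counters=[1,1,0,1,1,0,0,0,1,0,1,0,1,0,1,1,1]
Step 10: delete i at [3, 14] -> counters=[1,1,0,0,1,0,0,0,1,0,1,0,1,0,0,1,1]
Step 11: insert szm at [1, 10] -> counters=[1,2,0,0,1,0,0,0,1,0,2,0,1,0,0,1,1]
Step 12: delete en at [4, 15] -> counters=[1,2,0,0,0,0,0,0,1,0,2,0,1,0,0,0,1]
Step 13: insert ai at [0, 12] -> counters=[2,2,0,0,0,0,0,0,1,0,2,0,2,0,0,0,1]
Step 14: insert a at [8, 16] -> counters=[2,2,0,0,0,0,0,0,2,0,2,0,2,0,0,0,2]
Step 15: delete szm at [1, 10] -> counters=[2,1,0,0,0,0,0,0,2,0,1,0,2,0,0,0,2]
Step 16: delete szm at [1, 10] -> counters=[2,0,0,0,0,0,0,0,2,0,0,0,2,0,0,0,2]
Step 17: insert en at [4, 15] -> counters=[2,0,0,0,1,0,0,0,2,0,0,0,2,0,0,1,2]
Step 18: insert szm at [1, 10] -> counters=[2,1,0,0,1,0,0,0,2,0,1,0,2,0,0,1,2]
Step 19: insert i at [3, 14] -> counters=[2,1,0,1,1,0,0,0,2,0,1,0,2,0,1,1,2]
Final counters=[2,1,0,1,1,0,0,0,2,0,1,0,2,0,1,1,2] -> counters[15]=1

Answer: 1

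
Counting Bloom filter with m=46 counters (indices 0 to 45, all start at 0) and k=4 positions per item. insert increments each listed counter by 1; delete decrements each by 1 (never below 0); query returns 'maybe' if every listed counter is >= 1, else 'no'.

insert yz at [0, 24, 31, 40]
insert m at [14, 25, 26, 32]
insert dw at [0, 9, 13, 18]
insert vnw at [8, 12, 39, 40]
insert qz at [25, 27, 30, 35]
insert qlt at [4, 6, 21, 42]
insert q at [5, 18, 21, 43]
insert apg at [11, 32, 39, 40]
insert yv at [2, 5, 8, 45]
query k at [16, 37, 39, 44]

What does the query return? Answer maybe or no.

Answer: no

Derivation:
Step 1: insert yz at [0, 24, 31, 40] -> counters=[1,0,0,0,0,0,0,0,0,0,0,0,0,0,0,0,0,0,0,0,0,0,0,0,1,0,0,0,0,0,0,1,0,0,0,0,0,0,0,0,1,0,0,0,0,0]
Step 2: insert m at [14, 25, 26, 32] -> counters=[1,0,0,0,0,0,0,0,0,0,0,0,0,0,1,0,0,0,0,0,0,0,0,0,1,1,1,0,0,0,0,1,1,0,0,0,0,0,0,0,1,0,0,0,0,0]
Step 3: insert dw at [0, 9, 13, 18] -> counters=[2,0,0,0,0,0,0,0,0,1,0,0,0,1,1,0,0,0,1,0,0,0,0,0,1,1,1,0,0,0,0,1,1,0,0,0,0,0,0,0,1,0,0,0,0,0]
Step 4: insert vnw at [8, 12, 39, 40] -> counters=[2,0,0,0,0,0,0,0,1,1,0,0,1,1,1,0,0,0,1,0,0,0,0,0,1,1,1,0,0,0,0,1,1,0,0,0,0,0,0,1,2,0,0,0,0,0]
Step 5: insert qz at [25, 27, 30, 35] -> counters=[2,0,0,0,0,0,0,0,1,1,0,0,1,1,1,0,0,0,1,0,0,0,0,0,1,2,1,1,0,0,1,1,1,0,0,1,0,0,0,1,2,0,0,0,0,0]
Step 6: insert qlt at [4, 6, 21, 42] -> counters=[2,0,0,0,1,0,1,0,1,1,0,0,1,1,1,0,0,0,1,0,0,1,0,0,1,2,1,1,0,0,1,1,1,0,0,1,0,0,0,1,2,0,1,0,0,0]
Step 7: insert q at [5, 18, 21, 43] -> counters=[2,0,0,0,1,1,1,0,1,1,0,0,1,1,1,0,0,0,2,0,0,2,0,0,1,2,1,1,0,0,1,1,1,0,0,1,0,0,0,1,2,0,1,1,0,0]
Step 8: insert apg at [11, 32, 39, 40] -> counters=[2,0,0,0,1,1,1,0,1,1,0,1,1,1,1,0,0,0,2,0,0,2,0,0,1,2,1,1,0,0,1,1,2,0,0,1,0,0,0,2,3,0,1,1,0,0]
Step 9: insert yv at [2, 5, 8, 45] -> counters=[2,0,1,0,1,2,1,0,2,1,0,1,1,1,1,0,0,0,2,0,0,2,0,0,1,2,1,1,0,0,1,1,2,0,0,1,0,0,0,2,3,0,1,1,0,1]
Query k: check counters[16]=0 counters[37]=0 counters[39]=2 counters[44]=0 -> no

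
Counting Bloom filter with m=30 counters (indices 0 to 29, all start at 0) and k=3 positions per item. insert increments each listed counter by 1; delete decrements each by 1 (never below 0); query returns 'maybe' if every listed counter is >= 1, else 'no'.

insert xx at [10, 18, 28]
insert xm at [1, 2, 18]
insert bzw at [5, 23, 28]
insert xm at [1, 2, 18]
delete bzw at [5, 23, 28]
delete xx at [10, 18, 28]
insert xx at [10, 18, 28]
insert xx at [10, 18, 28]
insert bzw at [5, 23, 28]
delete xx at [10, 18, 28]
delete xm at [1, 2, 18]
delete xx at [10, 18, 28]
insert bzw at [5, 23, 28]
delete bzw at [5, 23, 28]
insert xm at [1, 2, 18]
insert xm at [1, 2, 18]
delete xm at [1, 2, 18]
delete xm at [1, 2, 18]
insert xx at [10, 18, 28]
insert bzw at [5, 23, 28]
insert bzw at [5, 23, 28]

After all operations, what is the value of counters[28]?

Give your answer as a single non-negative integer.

Step 1: insert xx at [10, 18, 28] -> counters=[0,0,0,0,0,0,0,0,0,0,1,0,0,0,0,0,0,0,1,0,0,0,0,0,0,0,0,0,1,0]
Step 2: insert xm at [1, 2, 18] -> counters=[0,1,1,0,0,0,0,0,0,0,1,0,0,0,0,0,0,0,2,0,0,0,0,0,0,0,0,0,1,0]
Step 3: insert bzw at [5, 23, 28] -> counters=[0,1,1,0,0,1,0,0,0,0,1,0,0,0,0,0,0,0,2,0,0,0,0,1,0,0,0,0,2,0]
Step 4: insert xm at [1, 2, 18] -> counters=[0,2,2,0,0,1,0,0,0,0,1,0,0,0,0,0,0,0,3,0,0,0,0,1,0,0,0,0,2,0]
Step 5: delete bzw at [5, 23, 28] -> counters=[0,2,2,0,0,0,0,0,0,0,1,0,0,0,0,0,0,0,3,0,0,0,0,0,0,0,0,0,1,0]
Step 6: delete xx at [10, 18, 28] -> counters=[0,2,2,0,0,0,0,0,0,0,0,0,0,0,0,0,0,0,2,0,0,0,0,0,0,0,0,0,0,0]
Step 7: insert xx at [10, 18, 28] -> counters=[0,2,2,0,0,0,0,0,0,0,1,0,0,0,0,0,0,0,3,0,0,0,0,0,0,0,0,0,1,0]
Step 8: insert xx at [10, 18, 28] -> counters=[0,2,2,0,0,0,0,0,0,0,2,0,0,0,0,0,0,0,4,0,0,0,0,0,0,0,0,0,2,0]
Step 9: insert bzw at [5, 23, 28] -> counters=[0,2,2,0,0,1,0,0,0,0,2,0,0,0,0,0,0,0,4,0,0,0,0,1,0,0,0,0,3,0]
Step 10: delete xx at [10, 18, 28] -> counters=[0,2,2,0,0,1,0,0,0,0,1,0,0,0,0,0,0,0,3,0,0,0,0,1,0,0,0,0,2,0]
Step 11: delete xm at [1, 2, 18] -> counters=[0,1,1,0,0,1,0,0,0,0,1,0,0,0,0,0,0,0,2,0,0,0,0,1,0,0,0,0,2,0]
Step 12: delete xx at [10, 18, 28] -> counters=[0,1,1,0,0,1,0,0,0,0,0,0,0,0,0,0,0,0,1,0,0,0,0,1,0,0,0,0,1,0]
Step 13: insert bzw at [5, 23, 28] -> counters=[0,1,1,0,0,2,0,0,0,0,0,0,0,0,0,0,0,0,1,0,0,0,0,2,0,0,0,0,2,0]
Step 14: delete bzw at [5, 23, 28] -> counters=[0,1,1,0,0,1,0,0,0,0,0,0,0,0,0,0,0,0,1,0,0,0,0,1,0,0,0,0,1,0]
Step 15: insert xm at [1, 2, 18] -> counters=[0,2,2,0,0,1,0,0,0,0,0,0,0,0,0,0,0,0,2,0,0,0,0,1,0,0,0,0,1,0]
Step 16: insert xm at [1, 2, 18] -> counters=[0,3,3,0,0,1,0,0,0,0,0,0,0,0,0,0,0,0,3,0,0,0,0,1,0,0,0,0,1,0]
Step 17: delete xm at [1, 2, 18] -> counters=[0,2,2,0,0,1,0,0,0,0,0,0,0,0,0,0,0,0,2,0,0,0,0,1,0,0,0,0,1,0]
Step 18: delete xm at [1, 2, 18] -> counters=[0,1,1,0,0,1,0,0,0,0,0,0,0,0,0,0,0,0,1,0,0,0,0,1,0,0,0,0,1,0]
Step 19: insert xx at [10, 18, 28] -> counters=[0,1,1,0,0,1,0,0,0,0,1,0,0,0,0,0,0,0,2,0,0,0,0,1,0,0,0,0,2,0]
Step 20: insert bzw at [5, 23, 28] -> counters=[0,1,1,0,0,2,0,0,0,0,1,0,0,0,0,0,0,0,2,0,0,0,0,2,0,0,0,0,3,0]
Step 21: insert bzw at [5, 23, 28] -> counters=[0,1,1,0,0,3,0,0,0,0,1,0,0,0,0,0,0,0,2,0,0,0,0,3,0,0,0,0,4,0]
Final counters=[0,1,1,0,0,3,0,0,0,0,1,0,0,0,0,0,0,0,2,0,0,0,0,3,0,0,0,0,4,0] -> counters[28]=4

Answer: 4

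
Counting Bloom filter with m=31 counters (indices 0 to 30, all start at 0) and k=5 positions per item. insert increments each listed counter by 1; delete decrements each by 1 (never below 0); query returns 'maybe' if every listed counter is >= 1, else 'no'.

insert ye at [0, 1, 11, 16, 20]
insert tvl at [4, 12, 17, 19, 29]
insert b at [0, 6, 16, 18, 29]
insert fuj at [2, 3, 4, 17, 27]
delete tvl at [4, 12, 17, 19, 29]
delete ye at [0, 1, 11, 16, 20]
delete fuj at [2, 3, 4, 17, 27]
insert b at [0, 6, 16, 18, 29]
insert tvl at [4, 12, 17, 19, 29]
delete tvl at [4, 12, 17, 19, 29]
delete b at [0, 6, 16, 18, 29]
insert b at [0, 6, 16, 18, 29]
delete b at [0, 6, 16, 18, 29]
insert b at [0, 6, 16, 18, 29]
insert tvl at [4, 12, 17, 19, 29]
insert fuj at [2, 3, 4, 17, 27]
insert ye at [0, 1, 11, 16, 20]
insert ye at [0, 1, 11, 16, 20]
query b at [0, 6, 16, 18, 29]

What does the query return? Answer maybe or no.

Step 1: insert ye at [0, 1, 11, 16, 20] -> counters=[1,1,0,0,0,0,0,0,0,0,0,1,0,0,0,0,1,0,0,0,1,0,0,0,0,0,0,0,0,0,0]
Step 2: insert tvl at [4, 12, 17, 19, 29] -> counters=[1,1,0,0,1,0,0,0,0,0,0,1,1,0,0,0,1,1,0,1,1,0,0,0,0,0,0,0,0,1,0]
Step 3: insert b at [0, 6, 16, 18, 29] -> counters=[2,1,0,0,1,0,1,0,0,0,0,1,1,0,0,0,2,1,1,1,1,0,0,0,0,0,0,0,0,2,0]
Step 4: insert fuj at [2, 3, 4, 17, 27] -> counters=[2,1,1,1,2,0,1,0,0,0,0,1,1,0,0,0,2,2,1,1,1,0,0,0,0,0,0,1,0,2,0]
Step 5: delete tvl at [4, 12, 17, 19, 29] -> counters=[2,1,1,1,1,0,1,0,0,0,0,1,0,0,0,0,2,1,1,0,1,0,0,0,0,0,0,1,0,1,0]
Step 6: delete ye at [0, 1, 11, 16, 20] -> counters=[1,0,1,1,1,0,1,0,0,0,0,0,0,0,0,0,1,1,1,0,0,0,0,0,0,0,0,1,0,1,0]
Step 7: delete fuj at [2, 3, 4, 17, 27] -> counters=[1,0,0,0,0,0,1,0,0,0,0,0,0,0,0,0,1,0,1,0,0,0,0,0,0,0,0,0,0,1,0]
Step 8: insert b at [0, 6, 16, 18, 29] -> counters=[2,0,0,0,0,0,2,0,0,0,0,0,0,0,0,0,2,0,2,0,0,0,0,0,0,0,0,0,0,2,0]
Step 9: insert tvl at [4, 12, 17, 19, 29] -> counters=[2,0,0,0,1,0,2,0,0,0,0,0,1,0,0,0,2,1,2,1,0,0,0,0,0,0,0,0,0,3,0]
Step 10: delete tvl at [4, 12, 17, 19, 29] -> counters=[2,0,0,0,0,0,2,0,0,0,0,0,0,0,0,0,2,0,2,0,0,0,0,0,0,0,0,0,0,2,0]
Step 11: delete b at [0, 6, 16, 18, 29] -> counters=[1,0,0,0,0,0,1,0,0,0,0,0,0,0,0,0,1,0,1,0,0,0,0,0,0,0,0,0,0,1,0]
Step 12: insert b at [0, 6, 16, 18, 29] -> counters=[2,0,0,0,0,0,2,0,0,0,0,0,0,0,0,0,2,0,2,0,0,0,0,0,0,0,0,0,0,2,0]
Step 13: delete b at [0, 6, 16, 18, 29] -> counters=[1,0,0,0,0,0,1,0,0,0,0,0,0,0,0,0,1,0,1,0,0,0,0,0,0,0,0,0,0,1,0]
Step 14: insert b at [0, 6, 16, 18, 29] -> counters=[2,0,0,0,0,0,2,0,0,0,0,0,0,0,0,0,2,0,2,0,0,0,0,0,0,0,0,0,0,2,0]
Step 15: insert tvl at [4, 12, 17, 19, 29] -> counters=[2,0,0,0,1,0,2,0,0,0,0,0,1,0,0,0,2,1,2,1,0,0,0,0,0,0,0,0,0,3,0]
Step 16: insert fuj at [2, 3, 4, 17, 27] -> counters=[2,0,1,1,2,0,2,0,0,0,0,0,1,0,0,0,2,2,2,1,0,0,0,0,0,0,0,1,0,3,0]
Step 17: insert ye at [0, 1, 11, 16, 20] -> counters=[3,1,1,1,2,0,2,0,0,0,0,1,1,0,0,0,3,2,2,1,1,0,0,0,0,0,0,1,0,3,0]
Step 18: insert ye at [0, 1, 11, 16, 20] -> counters=[4,2,1,1,2,0,2,0,0,0,0,2,1,0,0,0,4,2,2,1,2,0,0,0,0,0,0,1,0,3,0]
Query b: check counters[0]=4 counters[6]=2 counters[16]=4 counters[18]=2 counters[29]=3 -> maybe

Answer: maybe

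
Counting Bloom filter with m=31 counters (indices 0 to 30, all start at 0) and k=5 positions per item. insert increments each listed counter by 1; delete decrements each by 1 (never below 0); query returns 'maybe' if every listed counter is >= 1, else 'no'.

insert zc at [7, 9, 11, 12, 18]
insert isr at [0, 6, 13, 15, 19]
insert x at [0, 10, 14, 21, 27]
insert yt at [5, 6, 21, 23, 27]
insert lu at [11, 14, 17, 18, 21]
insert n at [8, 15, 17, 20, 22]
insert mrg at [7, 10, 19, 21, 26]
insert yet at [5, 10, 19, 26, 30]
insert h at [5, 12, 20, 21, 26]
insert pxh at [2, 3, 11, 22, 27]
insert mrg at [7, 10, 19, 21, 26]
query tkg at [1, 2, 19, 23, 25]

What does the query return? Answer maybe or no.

Answer: no

Derivation:
Step 1: insert zc at [7, 9, 11, 12, 18] -> counters=[0,0,0,0,0,0,0,1,0,1,0,1,1,0,0,0,0,0,1,0,0,0,0,0,0,0,0,0,0,0,0]
Step 2: insert isr at [0, 6, 13, 15, 19] -> counters=[1,0,0,0,0,0,1,1,0,1,0,1,1,1,0,1,0,0,1,1,0,0,0,0,0,0,0,0,0,0,0]
Step 3: insert x at [0, 10, 14, 21, 27] -> counters=[2,0,0,0,0,0,1,1,0,1,1,1,1,1,1,1,0,0,1,1,0,1,0,0,0,0,0,1,0,0,0]
Step 4: insert yt at [5, 6, 21, 23, 27] -> counters=[2,0,0,0,0,1,2,1,0,1,1,1,1,1,1,1,0,0,1,1,0,2,0,1,0,0,0,2,0,0,0]
Step 5: insert lu at [11, 14, 17, 18, 21] -> counters=[2,0,0,0,0,1,2,1,0,1,1,2,1,1,2,1,0,1,2,1,0,3,0,1,0,0,0,2,0,0,0]
Step 6: insert n at [8, 15, 17, 20, 22] -> counters=[2,0,0,0,0,1,2,1,1,1,1,2,1,1,2,2,0,2,2,1,1,3,1,1,0,0,0,2,0,0,0]
Step 7: insert mrg at [7, 10, 19, 21, 26] -> counters=[2,0,0,0,0,1,2,2,1,1,2,2,1,1,2,2,0,2,2,2,1,4,1,1,0,0,1,2,0,0,0]
Step 8: insert yet at [5, 10, 19, 26, 30] -> counters=[2,0,0,0,0,2,2,2,1,1,3,2,1,1,2,2,0,2,2,3,1,4,1,1,0,0,2,2,0,0,1]
Step 9: insert h at [5, 12, 20, 21, 26] -> counters=[2,0,0,0,0,3,2,2,1,1,3,2,2,1,2,2,0,2,2,3,2,5,1,1,0,0,3,2,0,0,1]
Step 10: insert pxh at [2, 3, 11, 22, 27] -> counters=[2,0,1,1,0,3,2,2,1,1,3,3,2,1,2,2,0,2,2,3,2,5,2,1,0,0,3,3,0,0,1]
Step 11: insert mrg at [7, 10, 19, 21, 26] -> counters=[2,0,1,1,0,3,2,3,1,1,4,3,2,1,2,2,0,2,2,4,2,6,2,1,0,0,4,3,0,0,1]
Query tkg: check counters[1]=0 counters[2]=1 counters[19]=4 counters[23]=1 counters[25]=0 -> no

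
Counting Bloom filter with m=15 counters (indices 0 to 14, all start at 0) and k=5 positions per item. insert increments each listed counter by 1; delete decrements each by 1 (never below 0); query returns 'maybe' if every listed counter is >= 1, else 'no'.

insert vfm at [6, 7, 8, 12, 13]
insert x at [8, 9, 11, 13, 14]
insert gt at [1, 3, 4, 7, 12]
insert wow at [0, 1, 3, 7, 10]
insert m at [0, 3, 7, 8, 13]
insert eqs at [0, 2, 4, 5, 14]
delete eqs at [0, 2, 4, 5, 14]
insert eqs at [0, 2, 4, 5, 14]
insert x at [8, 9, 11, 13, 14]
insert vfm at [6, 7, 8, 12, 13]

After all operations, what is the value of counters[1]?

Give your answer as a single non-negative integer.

Step 1: insert vfm at [6, 7, 8, 12, 13] -> counters=[0,0,0,0,0,0,1,1,1,0,0,0,1,1,0]
Step 2: insert x at [8, 9, 11, 13, 14] -> counters=[0,0,0,0,0,0,1,1,2,1,0,1,1,2,1]
Step 3: insert gt at [1, 3, 4, 7, 12] -> counters=[0,1,0,1,1,0,1,2,2,1,0,1,2,2,1]
Step 4: insert wow at [0, 1, 3, 7, 10] -> counters=[1,2,0,2,1,0,1,3,2,1,1,1,2,2,1]
Step 5: insert m at [0, 3, 7, 8, 13] -> counters=[2,2,0,3,1,0,1,4,3,1,1,1,2,3,1]
Step 6: insert eqs at [0, 2, 4, 5, 14] -> counters=[3,2,1,3,2,1,1,4,3,1,1,1,2,3,2]
Step 7: delete eqs at [0, 2, 4, 5, 14] -> counters=[2,2,0,3,1,0,1,4,3,1,1,1,2,3,1]
Step 8: insert eqs at [0, 2, 4, 5, 14] -> counters=[3,2,1,3,2,1,1,4,3,1,1,1,2,3,2]
Step 9: insert x at [8, 9, 11, 13, 14] -> counters=[3,2,1,3,2,1,1,4,4,2,1,2,2,4,3]
Step 10: insert vfm at [6, 7, 8, 12, 13] -> counters=[3,2,1,3,2,1,2,5,5,2,1,2,3,5,3]
Final counters=[3,2,1,3,2,1,2,5,5,2,1,2,3,5,3] -> counters[1]=2

Answer: 2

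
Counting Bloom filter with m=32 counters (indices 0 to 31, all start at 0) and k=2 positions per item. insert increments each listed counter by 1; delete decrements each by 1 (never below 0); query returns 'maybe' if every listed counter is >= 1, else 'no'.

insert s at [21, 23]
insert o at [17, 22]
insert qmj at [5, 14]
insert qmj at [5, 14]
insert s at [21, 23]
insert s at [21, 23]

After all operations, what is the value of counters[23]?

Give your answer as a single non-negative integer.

Answer: 3

Derivation:
Step 1: insert s at [21, 23] -> counters=[0,0,0,0,0,0,0,0,0,0,0,0,0,0,0,0,0,0,0,0,0,1,0,1,0,0,0,0,0,0,0,0]
Step 2: insert o at [17, 22] -> counters=[0,0,0,0,0,0,0,0,0,0,0,0,0,0,0,0,0,1,0,0,0,1,1,1,0,0,0,0,0,0,0,0]
Step 3: insert qmj at [5, 14] -> counters=[0,0,0,0,0,1,0,0,0,0,0,0,0,0,1,0,0,1,0,0,0,1,1,1,0,0,0,0,0,0,0,0]
Step 4: insert qmj at [5, 14] -> counters=[0,0,0,0,0,2,0,0,0,0,0,0,0,0,2,0,0,1,0,0,0,1,1,1,0,0,0,0,0,0,0,0]
Step 5: insert s at [21, 23] -> counters=[0,0,0,0,0,2,0,0,0,0,0,0,0,0,2,0,0,1,0,0,0,2,1,2,0,0,0,0,0,0,0,0]
Step 6: insert s at [21, 23] -> counters=[0,0,0,0,0,2,0,0,0,0,0,0,0,0,2,0,0,1,0,0,0,3,1,3,0,0,0,0,0,0,0,0]
Final counters=[0,0,0,0,0,2,0,0,0,0,0,0,0,0,2,0,0,1,0,0,0,3,1,3,0,0,0,0,0,0,0,0] -> counters[23]=3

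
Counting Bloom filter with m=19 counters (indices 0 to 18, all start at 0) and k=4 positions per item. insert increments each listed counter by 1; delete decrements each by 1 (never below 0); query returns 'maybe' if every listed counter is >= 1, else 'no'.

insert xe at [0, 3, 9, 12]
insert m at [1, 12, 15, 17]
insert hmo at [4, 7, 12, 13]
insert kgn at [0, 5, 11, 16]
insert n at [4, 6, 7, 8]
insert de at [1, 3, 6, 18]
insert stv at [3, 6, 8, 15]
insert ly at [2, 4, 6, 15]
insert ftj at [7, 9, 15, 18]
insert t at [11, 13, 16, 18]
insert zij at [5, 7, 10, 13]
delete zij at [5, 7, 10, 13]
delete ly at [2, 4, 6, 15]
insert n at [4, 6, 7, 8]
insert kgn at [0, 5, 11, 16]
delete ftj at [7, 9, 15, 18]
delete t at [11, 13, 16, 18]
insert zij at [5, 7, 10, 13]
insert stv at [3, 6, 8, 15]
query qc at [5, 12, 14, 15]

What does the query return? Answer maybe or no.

Answer: no

Derivation:
Step 1: insert xe at [0, 3, 9, 12] -> counters=[1,0,0,1,0,0,0,0,0,1,0,0,1,0,0,0,0,0,0]
Step 2: insert m at [1, 12, 15, 17] -> counters=[1,1,0,1,0,0,0,0,0,1,0,0,2,0,0,1,0,1,0]
Step 3: insert hmo at [4, 7, 12, 13] -> counters=[1,1,0,1,1,0,0,1,0,1,0,0,3,1,0,1,0,1,0]
Step 4: insert kgn at [0, 5, 11, 16] -> counters=[2,1,0,1,1,1,0,1,0,1,0,1,3,1,0,1,1,1,0]
Step 5: insert n at [4, 6, 7, 8] -> counters=[2,1,0,1,2,1,1,2,1,1,0,1,3,1,0,1,1,1,0]
Step 6: insert de at [1, 3, 6, 18] -> counters=[2,2,0,2,2,1,2,2,1,1,0,1,3,1,0,1,1,1,1]
Step 7: insert stv at [3, 6, 8, 15] -> counters=[2,2,0,3,2,1,3,2,2,1,0,1,3,1,0,2,1,1,1]
Step 8: insert ly at [2, 4, 6, 15] -> counters=[2,2,1,3,3,1,4,2,2,1,0,1,3,1,0,3,1,1,1]
Step 9: insert ftj at [7, 9, 15, 18] -> counters=[2,2,1,3,3,1,4,3,2,2,0,1,3,1,0,4,1,1,2]
Step 10: insert t at [11, 13, 16, 18] -> counters=[2,2,1,3,3,1,4,3,2,2,0,2,3,2,0,4,2,1,3]
Step 11: insert zij at [5, 7, 10, 13] -> counters=[2,2,1,3,3,2,4,4,2,2,1,2,3,3,0,4,2,1,3]
Step 12: delete zij at [5, 7, 10, 13] -> counters=[2,2,1,3,3,1,4,3,2,2,0,2,3,2,0,4,2,1,3]
Step 13: delete ly at [2, 4, 6, 15] -> counters=[2,2,0,3,2,1,3,3,2,2,0,2,3,2,0,3,2,1,3]
Step 14: insert n at [4, 6, 7, 8] -> counters=[2,2,0,3,3,1,4,4,3,2,0,2,3,2,0,3,2,1,3]
Step 15: insert kgn at [0, 5, 11, 16] -> counters=[3,2,0,3,3,2,4,4,3,2,0,3,3,2,0,3,3,1,3]
Step 16: delete ftj at [7, 9, 15, 18] -> counters=[3,2,0,3,3,2,4,3,3,1,0,3,3,2,0,2,3,1,2]
Step 17: delete t at [11, 13, 16, 18] -> counters=[3,2,0,3,3,2,4,3,3,1,0,2,3,1,0,2,2,1,1]
Step 18: insert zij at [5, 7, 10, 13] -> counters=[3,2,0,3,3,3,4,4,3,1,1,2,3,2,0,2,2,1,1]
Step 19: insert stv at [3, 6, 8, 15] -> counters=[3,2,0,4,3,3,5,4,4,1,1,2,3,2,0,3,2,1,1]
Query qc: check counters[5]=3 counters[12]=3 counters[14]=0 counters[15]=3 -> no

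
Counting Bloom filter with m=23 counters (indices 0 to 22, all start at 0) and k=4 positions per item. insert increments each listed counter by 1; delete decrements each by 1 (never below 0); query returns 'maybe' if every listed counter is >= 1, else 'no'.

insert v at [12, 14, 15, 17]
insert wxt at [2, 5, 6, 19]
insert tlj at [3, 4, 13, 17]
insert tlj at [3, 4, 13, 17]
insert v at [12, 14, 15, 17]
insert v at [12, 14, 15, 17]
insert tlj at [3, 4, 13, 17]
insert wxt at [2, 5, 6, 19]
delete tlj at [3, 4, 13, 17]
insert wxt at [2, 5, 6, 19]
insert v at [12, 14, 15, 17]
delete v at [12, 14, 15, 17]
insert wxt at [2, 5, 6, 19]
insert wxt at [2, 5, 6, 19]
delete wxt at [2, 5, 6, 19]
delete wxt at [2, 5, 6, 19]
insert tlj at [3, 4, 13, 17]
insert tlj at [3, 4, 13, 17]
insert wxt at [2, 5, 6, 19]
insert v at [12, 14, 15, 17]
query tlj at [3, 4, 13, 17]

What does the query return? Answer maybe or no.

Answer: maybe

Derivation:
Step 1: insert v at [12, 14, 15, 17] -> counters=[0,0,0,0,0,0,0,0,0,0,0,0,1,0,1,1,0,1,0,0,0,0,0]
Step 2: insert wxt at [2, 5, 6, 19] -> counters=[0,0,1,0,0,1,1,0,0,0,0,0,1,0,1,1,0,1,0,1,0,0,0]
Step 3: insert tlj at [3, 4, 13, 17] -> counters=[0,0,1,1,1,1,1,0,0,0,0,0,1,1,1,1,0,2,0,1,0,0,0]
Step 4: insert tlj at [3, 4, 13, 17] -> counters=[0,0,1,2,2,1,1,0,0,0,0,0,1,2,1,1,0,3,0,1,0,0,0]
Step 5: insert v at [12, 14, 15, 17] -> counters=[0,0,1,2,2,1,1,0,0,0,0,0,2,2,2,2,0,4,0,1,0,0,0]
Step 6: insert v at [12, 14, 15, 17] -> counters=[0,0,1,2,2,1,1,0,0,0,0,0,3,2,3,3,0,5,0,1,0,0,0]
Step 7: insert tlj at [3, 4, 13, 17] -> counters=[0,0,1,3,3,1,1,0,0,0,0,0,3,3,3,3,0,6,0,1,0,0,0]
Step 8: insert wxt at [2, 5, 6, 19] -> counters=[0,0,2,3,3,2,2,0,0,0,0,0,3,3,3,3,0,6,0,2,0,0,0]
Step 9: delete tlj at [3, 4, 13, 17] -> counters=[0,0,2,2,2,2,2,0,0,0,0,0,3,2,3,3,0,5,0,2,0,0,0]
Step 10: insert wxt at [2, 5, 6, 19] -> counters=[0,0,3,2,2,3,3,0,0,0,0,0,3,2,3,3,0,5,0,3,0,0,0]
Step 11: insert v at [12, 14, 15, 17] -> counters=[0,0,3,2,2,3,3,0,0,0,0,0,4,2,4,4,0,6,0,3,0,0,0]
Step 12: delete v at [12, 14, 15, 17] -> counters=[0,0,3,2,2,3,3,0,0,0,0,0,3,2,3,3,0,5,0,3,0,0,0]
Step 13: insert wxt at [2, 5, 6, 19] -> counters=[0,0,4,2,2,4,4,0,0,0,0,0,3,2,3,3,0,5,0,4,0,0,0]
Step 14: insert wxt at [2, 5, 6, 19] -> counters=[0,0,5,2,2,5,5,0,0,0,0,0,3,2,3,3,0,5,0,5,0,0,0]
Step 15: delete wxt at [2, 5, 6, 19] -> counters=[0,0,4,2,2,4,4,0,0,0,0,0,3,2,3,3,0,5,0,4,0,0,0]
Step 16: delete wxt at [2, 5, 6, 19] -> counters=[0,0,3,2,2,3,3,0,0,0,0,0,3,2,3,3,0,5,0,3,0,0,0]
Step 17: insert tlj at [3, 4, 13, 17] -> counters=[0,0,3,3,3,3,3,0,0,0,0,0,3,3,3,3,0,6,0,3,0,0,0]
Step 18: insert tlj at [3, 4, 13, 17] -> counters=[0,0,3,4,4,3,3,0,0,0,0,0,3,4,3,3,0,7,0,3,0,0,0]
Step 19: insert wxt at [2, 5, 6, 19] -> counters=[0,0,4,4,4,4,4,0,0,0,0,0,3,4,3,3,0,7,0,4,0,0,0]
Step 20: insert v at [12, 14, 15, 17] -> counters=[0,0,4,4,4,4,4,0,0,0,0,0,4,4,4,4,0,8,0,4,0,0,0]
Query tlj: check counters[3]=4 counters[4]=4 counters[13]=4 counters[17]=8 -> maybe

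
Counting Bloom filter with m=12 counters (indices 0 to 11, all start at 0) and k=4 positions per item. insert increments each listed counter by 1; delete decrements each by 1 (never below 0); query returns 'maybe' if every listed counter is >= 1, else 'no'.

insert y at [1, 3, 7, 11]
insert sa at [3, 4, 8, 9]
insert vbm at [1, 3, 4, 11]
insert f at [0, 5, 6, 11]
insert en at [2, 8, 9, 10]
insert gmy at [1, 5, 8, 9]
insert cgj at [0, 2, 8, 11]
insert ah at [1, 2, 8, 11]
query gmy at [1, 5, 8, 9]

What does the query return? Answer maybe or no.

Answer: maybe

Derivation:
Step 1: insert y at [1, 3, 7, 11] -> counters=[0,1,0,1,0,0,0,1,0,0,0,1]
Step 2: insert sa at [3, 4, 8, 9] -> counters=[0,1,0,2,1,0,0,1,1,1,0,1]
Step 3: insert vbm at [1, 3, 4, 11] -> counters=[0,2,0,3,2,0,0,1,1,1,0,2]
Step 4: insert f at [0, 5, 6, 11] -> counters=[1,2,0,3,2,1,1,1,1,1,0,3]
Step 5: insert en at [2, 8, 9, 10] -> counters=[1,2,1,3,2,1,1,1,2,2,1,3]
Step 6: insert gmy at [1, 5, 8, 9] -> counters=[1,3,1,3,2,2,1,1,3,3,1,3]
Step 7: insert cgj at [0, 2, 8, 11] -> counters=[2,3,2,3,2,2,1,1,4,3,1,4]
Step 8: insert ah at [1, 2, 8, 11] -> counters=[2,4,3,3,2,2,1,1,5,3,1,5]
Query gmy: check counters[1]=4 counters[5]=2 counters[8]=5 counters[9]=3 -> maybe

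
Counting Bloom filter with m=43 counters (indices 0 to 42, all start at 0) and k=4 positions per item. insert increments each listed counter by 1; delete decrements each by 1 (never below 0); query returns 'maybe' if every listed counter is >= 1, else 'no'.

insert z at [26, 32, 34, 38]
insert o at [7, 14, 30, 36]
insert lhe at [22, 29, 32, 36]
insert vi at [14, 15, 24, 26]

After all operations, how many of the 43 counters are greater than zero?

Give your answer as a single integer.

Step 1: insert z at [26, 32, 34, 38] -> counters=[0,0,0,0,0,0,0,0,0,0,0,0,0,0,0,0,0,0,0,0,0,0,0,0,0,0,1,0,0,0,0,0,1,0,1,0,0,0,1,0,0,0,0]
Step 2: insert o at [7, 14, 30, 36] -> counters=[0,0,0,0,0,0,0,1,0,0,0,0,0,0,1,0,0,0,0,0,0,0,0,0,0,0,1,0,0,0,1,0,1,0,1,0,1,0,1,0,0,0,0]
Step 3: insert lhe at [22, 29, 32, 36] -> counters=[0,0,0,0,0,0,0,1,0,0,0,0,0,0,1,0,0,0,0,0,0,0,1,0,0,0,1,0,0,1,1,0,2,0,1,0,2,0,1,0,0,0,0]
Step 4: insert vi at [14, 15, 24, 26] -> counters=[0,0,0,0,0,0,0,1,0,0,0,0,0,0,2,1,0,0,0,0,0,0,1,0,1,0,2,0,0,1,1,0,2,0,1,0,2,0,1,0,0,0,0]
Final counters=[0,0,0,0,0,0,0,1,0,0,0,0,0,0,2,1,0,0,0,0,0,0,1,0,1,0,2,0,0,1,1,0,2,0,1,0,2,0,1,0,0,0,0] -> 12 nonzero

Answer: 12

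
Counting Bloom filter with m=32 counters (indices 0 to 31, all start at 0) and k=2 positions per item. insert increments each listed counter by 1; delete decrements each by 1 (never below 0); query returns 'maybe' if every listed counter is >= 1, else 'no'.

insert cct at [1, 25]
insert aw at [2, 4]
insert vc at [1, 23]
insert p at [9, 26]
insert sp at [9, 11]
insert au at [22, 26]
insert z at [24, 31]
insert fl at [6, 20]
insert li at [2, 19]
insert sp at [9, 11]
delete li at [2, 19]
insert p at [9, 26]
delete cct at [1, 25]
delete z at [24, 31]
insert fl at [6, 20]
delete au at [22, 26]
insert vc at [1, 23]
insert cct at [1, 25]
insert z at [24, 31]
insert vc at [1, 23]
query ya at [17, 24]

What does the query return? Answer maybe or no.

Answer: no

Derivation:
Step 1: insert cct at [1, 25] -> counters=[0,1,0,0,0,0,0,0,0,0,0,0,0,0,0,0,0,0,0,0,0,0,0,0,0,1,0,0,0,0,0,0]
Step 2: insert aw at [2, 4] -> counters=[0,1,1,0,1,0,0,0,0,0,0,0,0,0,0,0,0,0,0,0,0,0,0,0,0,1,0,0,0,0,0,0]
Step 3: insert vc at [1, 23] -> counters=[0,2,1,0,1,0,0,0,0,0,0,0,0,0,0,0,0,0,0,0,0,0,0,1,0,1,0,0,0,0,0,0]
Step 4: insert p at [9, 26] -> counters=[0,2,1,0,1,0,0,0,0,1,0,0,0,0,0,0,0,0,0,0,0,0,0,1,0,1,1,0,0,0,0,0]
Step 5: insert sp at [9, 11] -> counters=[0,2,1,0,1,0,0,0,0,2,0,1,0,0,0,0,0,0,0,0,0,0,0,1,0,1,1,0,0,0,0,0]
Step 6: insert au at [22, 26] -> counters=[0,2,1,0,1,0,0,0,0,2,0,1,0,0,0,0,0,0,0,0,0,0,1,1,0,1,2,0,0,0,0,0]
Step 7: insert z at [24, 31] -> counters=[0,2,1,0,1,0,0,0,0,2,0,1,0,0,0,0,0,0,0,0,0,0,1,1,1,1,2,0,0,0,0,1]
Step 8: insert fl at [6, 20] -> counters=[0,2,1,0,1,0,1,0,0,2,0,1,0,0,0,0,0,0,0,0,1,0,1,1,1,1,2,0,0,0,0,1]
Step 9: insert li at [2, 19] -> counters=[0,2,2,0,1,0,1,0,0,2,0,1,0,0,0,0,0,0,0,1,1,0,1,1,1,1,2,0,0,0,0,1]
Step 10: insert sp at [9, 11] -> counters=[0,2,2,0,1,0,1,0,0,3,0,2,0,0,0,0,0,0,0,1,1,0,1,1,1,1,2,0,0,0,0,1]
Step 11: delete li at [2, 19] -> counters=[0,2,1,0,1,0,1,0,0,3,0,2,0,0,0,0,0,0,0,0,1,0,1,1,1,1,2,0,0,0,0,1]
Step 12: insert p at [9, 26] -> counters=[0,2,1,0,1,0,1,0,0,4,0,2,0,0,0,0,0,0,0,0,1,0,1,1,1,1,3,0,0,0,0,1]
Step 13: delete cct at [1, 25] -> counters=[0,1,1,0,1,0,1,0,0,4,0,2,0,0,0,0,0,0,0,0,1,0,1,1,1,0,3,0,0,0,0,1]
Step 14: delete z at [24, 31] -> counters=[0,1,1,0,1,0,1,0,0,4,0,2,0,0,0,0,0,0,0,0,1,0,1,1,0,0,3,0,0,0,0,0]
Step 15: insert fl at [6, 20] -> counters=[0,1,1,0,1,0,2,0,0,4,0,2,0,0,0,0,0,0,0,0,2,0,1,1,0,0,3,0,0,0,0,0]
Step 16: delete au at [22, 26] -> counters=[0,1,1,0,1,0,2,0,0,4,0,2,0,0,0,0,0,0,0,0,2,0,0,1,0,0,2,0,0,0,0,0]
Step 17: insert vc at [1, 23] -> counters=[0,2,1,0,1,0,2,0,0,4,0,2,0,0,0,0,0,0,0,0,2,0,0,2,0,0,2,0,0,0,0,0]
Step 18: insert cct at [1, 25] -> counters=[0,3,1,0,1,0,2,0,0,4,0,2,0,0,0,0,0,0,0,0,2,0,0,2,0,1,2,0,0,0,0,0]
Step 19: insert z at [24, 31] -> counters=[0,3,1,0,1,0,2,0,0,4,0,2,0,0,0,0,0,0,0,0,2,0,0,2,1,1,2,0,0,0,0,1]
Step 20: insert vc at [1, 23] -> counters=[0,4,1,0,1,0,2,0,0,4,0,2,0,0,0,0,0,0,0,0,2,0,0,3,1,1,2,0,0,0,0,1]
Query ya: check counters[17]=0 counters[24]=1 -> no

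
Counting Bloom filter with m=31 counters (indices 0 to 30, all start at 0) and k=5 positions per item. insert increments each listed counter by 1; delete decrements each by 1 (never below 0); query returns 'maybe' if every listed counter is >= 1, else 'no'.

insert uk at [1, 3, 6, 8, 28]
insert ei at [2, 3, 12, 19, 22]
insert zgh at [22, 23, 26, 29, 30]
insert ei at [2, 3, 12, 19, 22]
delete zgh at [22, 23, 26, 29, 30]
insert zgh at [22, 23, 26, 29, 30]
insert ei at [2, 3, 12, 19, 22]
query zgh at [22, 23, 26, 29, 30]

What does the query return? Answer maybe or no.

Step 1: insert uk at [1, 3, 6, 8, 28] -> counters=[0,1,0,1,0,0,1,0,1,0,0,0,0,0,0,0,0,0,0,0,0,0,0,0,0,0,0,0,1,0,0]
Step 2: insert ei at [2, 3, 12, 19, 22] -> counters=[0,1,1,2,0,0,1,0,1,0,0,0,1,0,0,0,0,0,0,1,0,0,1,0,0,0,0,0,1,0,0]
Step 3: insert zgh at [22, 23, 26, 29, 30] -> counters=[0,1,1,2,0,0,1,0,1,0,0,0,1,0,0,0,0,0,0,1,0,0,2,1,0,0,1,0,1,1,1]
Step 4: insert ei at [2, 3, 12, 19, 22] -> counters=[0,1,2,3,0,0,1,0,1,0,0,0,2,0,0,0,0,0,0,2,0,0,3,1,0,0,1,0,1,1,1]
Step 5: delete zgh at [22, 23, 26, 29, 30] -> counters=[0,1,2,3,0,0,1,0,1,0,0,0,2,0,0,0,0,0,0,2,0,0,2,0,0,0,0,0,1,0,0]
Step 6: insert zgh at [22, 23, 26, 29, 30] -> counters=[0,1,2,3,0,0,1,0,1,0,0,0,2,0,0,0,0,0,0,2,0,0,3,1,0,0,1,0,1,1,1]
Step 7: insert ei at [2, 3, 12, 19, 22] -> counters=[0,1,3,4,0,0,1,0,1,0,0,0,3,0,0,0,0,0,0,3,0,0,4,1,0,0,1,0,1,1,1]
Query zgh: check counters[22]=4 counters[23]=1 counters[26]=1 counters[29]=1 counters[30]=1 -> maybe

Answer: maybe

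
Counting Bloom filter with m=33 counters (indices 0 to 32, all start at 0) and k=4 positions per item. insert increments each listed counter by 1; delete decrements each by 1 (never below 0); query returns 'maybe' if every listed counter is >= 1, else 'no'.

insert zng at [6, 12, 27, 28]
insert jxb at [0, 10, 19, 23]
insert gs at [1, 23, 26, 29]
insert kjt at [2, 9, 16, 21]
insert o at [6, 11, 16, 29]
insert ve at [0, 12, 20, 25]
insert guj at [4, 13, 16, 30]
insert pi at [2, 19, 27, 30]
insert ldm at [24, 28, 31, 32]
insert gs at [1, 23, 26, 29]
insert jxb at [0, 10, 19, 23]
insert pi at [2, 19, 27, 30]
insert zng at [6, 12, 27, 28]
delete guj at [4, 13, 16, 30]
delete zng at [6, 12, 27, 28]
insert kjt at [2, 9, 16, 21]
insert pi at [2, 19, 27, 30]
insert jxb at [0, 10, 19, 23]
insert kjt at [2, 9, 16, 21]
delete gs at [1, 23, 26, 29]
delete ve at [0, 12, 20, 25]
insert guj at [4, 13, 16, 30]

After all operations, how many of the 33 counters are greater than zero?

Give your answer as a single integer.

Step 1: insert zng at [6, 12, 27, 28] -> counters=[0,0,0,0,0,0,1,0,0,0,0,0,1,0,0,0,0,0,0,0,0,0,0,0,0,0,0,1,1,0,0,0,0]
Step 2: insert jxb at [0, 10, 19, 23] -> counters=[1,0,0,0,0,0,1,0,0,0,1,0,1,0,0,0,0,0,0,1,0,0,0,1,0,0,0,1,1,0,0,0,0]
Step 3: insert gs at [1, 23, 26, 29] -> counters=[1,1,0,0,0,0,1,0,0,0,1,0,1,0,0,0,0,0,0,1,0,0,0,2,0,0,1,1,1,1,0,0,0]
Step 4: insert kjt at [2, 9, 16, 21] -> counters=[1,1,1,0,0,0,1,0,0,1,1,0,1,0,0,0,1,0,0,1,0,1,0,2,0,0,1,1,1,1,0,0,0]
Step 5: insert o at [6, 11, 16, 29] -> counters=[1,1,1,0,0,0,2,0,0,1,1,1,1,0,0,0,2,0,0,1,0,1,0,2,0,0,1,1,1,2,0,0,0]
Step 6: insert ve at [0, 12, 20, 25] -> counters=[2,1,1,0,0,0,2,0,0,1,1,1,2,0,0,0,2,0,0,1,1,1,0,2,0,1,1,1,1,2,0,0,0]
Step 7: insert guj at [4, 13, 16, 30] -> counters=[2,1,1,0,1,0,2,0,0,1,1,1,2,1,0,0,3,0,0,1,1,1,0,2,0,1,1,1,1,2,1,0,0]
Step 8: insert pi at [2, 19, 27, 30] -> counters=[2,1,2,0,1,0,2,0,0,1,1,1,2,1,0,0,3,0,0,2,1,1,0,2,0,1,1,2,1,2,2,0,0]
Step 9: insert ldm at [24, 28, 31, 32] -> counters=[2,1,2,0,1,0,2,0,0,1,1,1,2,1,0,0,3,0,0,2,1,1,0,2,1,1,1,2,2,2,2,1,1]
Step 10: insert gs at [1, 23, 26, 29] -> counters=[2,2,2,0,1,0,2,0,0,1,1,1,2,1,0,0,3,0,0,2,1,1,0,3,1,1,2,2,2,3,2,1,1]
Step 11: insert jxb at [0, 10, 19, 23] -> counters=[3,2,2,0,1,0,2,0,0,1,2,1,2,1,0,0,3,0,0,3,1,1,0,4,1,1,2,2,2,3,2,1,1]
Step 12: insert pi at [2, 19, 27, 30] -> counters=[3,2,3,0,1,0,2,0,0,1,2,1,2,1,0,0,3,0,0,4,1,1,0,4,1,1,2,3,2,3,3,1,1]
Step 13: insert zng at [6, 12, 27, 28] -> counters=[3,2,3,0,1,0,3,0,0,1,2,1,3,1,0,0,3,0,0,4,1,1,0,4,1,1,2,4,3,3,3,1,1]
Step 14: delete guj at [4, 13, 16, 30] -> counters=[3,2,3,0,0,0,3,0,0,1,2,1,3,0,0,0,2,0,0,4,1,1,0,4,1,1,2,4,3,3,2,1,1]
Step 15: delete zng at [6, 12, 27, 28] -> counters=[3,2,3,0,0,0,2,0,0,1,2,1,2,0,0,0,2,0,0,4,1,1,0,4,1,1,2,3,2,3,2,1,1]
Step 16: insert kjt at [2, 9, 16, 21] -> counters=[3,2,4,0,0,0,2,0,0,2,2,1,2,0,0,0,3,0,0,4,1,2,0,4,1,1,2,3,2,3,2,1,1]
Step 17: insert pi at [2, 19, 27, 30] -> counters=[3,2,5,0,0,0,2,0,0,2,2,1,2,0,0,0,3,0,0,5,1,2,0,4,1,1,2,4,2,3,3,1,1]
Step 18: insert jxb at [0, 10, 19, 23] -> counters=[4,2,5,0,0,0,2,0,0,2,3,1,2,0,0,0,3,0,0,6,1,2,0,5,1,1,2,4,2,3,3,1,1]
Step 19: insert kjt at [2, 9, 16, 21] -> counters=[4,2,6,0,0,0,2,0,0,3,3,1,2,0,0,0,4,0,0,6,1,3,0,5,1,1,2,4,2,3,3,1,1]
Step 20: delete gs at [1, 23, 26, 29] -> counters=[4,1,6,0,0,0,2,0,0,3,3,1,2,0,0,0,4,0,0,6,1,3,0,4,1,1,1,4,2,2,3,1,1]
Step 21: delete ve at [0, 12, 20, 25] -> counters=[3,1,6,0,0,0,2,0,0,3,3,1,1,0,0,0,4,0,0,6,0,3,0,4,1,0,1,4,2,2,3,1,1]
Step 22: insert guj at [4, 13, 16, 30] -> counters=[3,1,6,0,1,0,2,0,0,3,3,1,1,1,0,0,5,0,0,6,0,3,0,4,1,0,1,4,2,2,4,1,1]
Final counters=[3,1,6,0,1,0,2,0,0,3,3,1,1,1,0,0,5,0,0,6,0,3,0,4,1,0,1,4,2,2,4,1,1] -> 22 nonzero

Answer: 22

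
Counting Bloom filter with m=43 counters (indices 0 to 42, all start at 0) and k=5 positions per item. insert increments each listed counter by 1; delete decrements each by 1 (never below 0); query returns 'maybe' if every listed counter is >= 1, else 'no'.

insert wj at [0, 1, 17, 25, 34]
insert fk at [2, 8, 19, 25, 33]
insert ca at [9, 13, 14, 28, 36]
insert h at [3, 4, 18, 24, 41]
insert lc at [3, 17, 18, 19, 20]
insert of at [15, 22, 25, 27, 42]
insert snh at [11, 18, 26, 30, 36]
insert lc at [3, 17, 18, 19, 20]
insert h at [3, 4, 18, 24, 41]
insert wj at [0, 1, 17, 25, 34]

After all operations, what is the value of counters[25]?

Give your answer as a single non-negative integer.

Step 1: insert wj at [0, 1, 17, 25, 34] -> counters=[1,1,0,0,0,0,0,0,0,0,0,0,0,0,0,0,0,1,0,0,0,0,0,0,0,1,0,0,0,0,0,0,0,0,1,0,0,0,0,0,0,0,0]
Step 2: insert fk at [2, 8, 19, 25, 33] -> counters=[1,1,1,0,0,0,0,0,1,0,0,0,0,0,0,0,0,1,0,1,0,0,0,0,0,2,0,0,0,0,0,0,0,1,1,0,0,0,0,0,0,0,0]
Step 3: insert ca at [9, 13, 14, 28, 36] -> counters=[1,1,1,0,0,0,0,0,1,1,0,0,0,1,1,0,0,1,0,1,0,0,0,0,0,2,0,0,1,0,0,0,0,1,1,0,1,0,0,0,0,0,0]
Step 4: insert h at [3, 4, 18, 24, 41] -> counters=[1,1,1,1,1,0,0,0,1,1,0,0,0,1,1,0,0,1,1,1,0,0,0,0,1,2,0,0,1,0,0,0,0,1,1,0,1,0,0,0,0,1,0]
Step 5: insert lc at [3, 17, 18, 19, 20] -> counters=[1,1,1,2,1,0,0,0,1,1,0,0,0,1,1,0,0,2,2,2,1,0,0,0,1,2,0,0,1,0,0,0,0,1,1,0,1,0,0,0,0,1,0]
Step 6: insert of at [15, 22, 25, 27, 42] -> counters=[1,1,1,2,1,0,0,0,1,1,0,0,0,1,1,1,0,2,2,2,1,0,1,0,1,3,0,1,1,0,0,0,0,1,1,0,1,0,0,0,0,1,1]
Step 7: insert snh at [11, 18, 26, 30, 36] -> counters=[1,1,1,2,1,0,0,0,1,1,0,1,0,1,1,1,0,2,3,2,1,0,1,0,1,3,1,1,1,0,1,0,0,1,1,0,2,0,0,0,0,1,1]
Step 8: insert lc at [3, 17, 18, 19, 20] -> counters=[1,1,1,3,1,0,0,0,1,1,0,1,0,1,1,1,0,3,4,3,2,0,1,0,1,3,1,1,1,0,1,0,0,1,1,0,2,0,0,0,0,1,1]
Step 9: insert h at [3, 4, 18, 24, 41] -> counters=[1,1,1,4,2,0,0,0,1,1,0,1,0,1,1,1,0,3,5,3,2,0,1,0,2,3,1,1,1,0,1,0,0,1,1,0,2,0,0,0,0,2,1]
Step 10: insert wj at [0, 1, 17, 25, 34] -> counters=[2,2,1,4,2,0,0,0,1,1,0,1,0,1,1,1,0,4,5,3,2,0,1,0,2,4,1,1,1,0,1,0,0,1,2,0,2,0,0,0,0,2,1]
Final counters=[2,2,1,4,2,0,0,0,1,1,0,1,0,1,1,1,0,4,5,3,2,0,1,0,2,4,1,1,1,0,1,0,0,1,2,0,2,0,0,0,0,2,1] -> counters[25]=4

Answer: 4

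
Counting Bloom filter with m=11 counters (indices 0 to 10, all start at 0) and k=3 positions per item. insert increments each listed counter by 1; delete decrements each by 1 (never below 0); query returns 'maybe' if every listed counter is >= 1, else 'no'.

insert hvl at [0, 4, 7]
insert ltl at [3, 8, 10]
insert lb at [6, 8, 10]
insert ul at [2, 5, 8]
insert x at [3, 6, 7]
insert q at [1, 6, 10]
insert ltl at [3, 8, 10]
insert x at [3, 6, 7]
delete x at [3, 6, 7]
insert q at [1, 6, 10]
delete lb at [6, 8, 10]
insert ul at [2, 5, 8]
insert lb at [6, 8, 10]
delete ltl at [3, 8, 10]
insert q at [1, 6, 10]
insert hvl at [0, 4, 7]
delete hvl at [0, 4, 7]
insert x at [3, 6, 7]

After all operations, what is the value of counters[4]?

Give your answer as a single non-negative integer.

Step 1: insert hvl at [0, 4, 7] -> counters=[1,0,0,0,1,0,0,1,0,0,0]
Step 2: insert ltl at [3, 8, 10] -> counters=[1,0,0,1,1,0,0,1,1,0,1]
Step 3: insert lb at [6, 8, 10] -> counters=[1,0,0,1,1,0,1,1,2,0,2]
Step 4: insert ul at [2, 5, 8] -> counters=[1,0,1,1,1,1,1,1,3,0,2]
Step 5: insert x at [3, 6, 7] -> counters=[1,0,1,2,1,1,2,2,3,0,2]
Step 6: insert q at [1, 6, 10] -> counters=[1,1,1,2,1,1,3,2,3,0,3]
Step 7: insert ltl at [3, 8, 10] -> counters=[1,1,1,3,1,1,3,2,4,0,4]
Step 8: insert x at [3, 6, 7] -> counters=[1,1,1,4,1,1,4,3,4,0,4]
Step 9: delete x at [3, 6, 7] -> counters=[1,1,1,3,1,1,3,2,4,0,4]
Step 10: insert q at [1, 6, 10] -> counters=[1,2,1,3,1,1,4,2,4,0,5]
Step 11: delete lb at [6, 8, 10] -> counters=[1,2,1,3,1,1,3,2,3,0,4]
Step 12: insert ul at [2, 5, 8] -> counters=[1,2,2,3,1,2,3,2,4,0,4]
Step 13: insert lb at [6, 8, 10] -> counters=[1,2,2,3,1,2,4,2,5,0,5]
Step 14: delete ltl at [3, 8, 10] -> counters=[1,2,2,2,1,2,4,2,4,0,4]
Step 15: insert q at [1, 6, 10] -> counters=[1,3,2,2,1,2,5,2,4,0,5]
Step 16: insert hvl at [0, 4, 7] -> counters=[2,3,2,2,2,2,5,3,4,0,5]
Step 17: delete hvl at [0, 4, 7] -> counters=[1,3,2,2,1,2,5,2,4,0,5]
Step 18: insert x at [3, 6, 7] -> counters=[1,3,2,3,1,2,6,3,4,0,5]
Final counters=[1,3,2,3,1,2,6,3,4,0,5] -> counters[4]=1

Answer: 1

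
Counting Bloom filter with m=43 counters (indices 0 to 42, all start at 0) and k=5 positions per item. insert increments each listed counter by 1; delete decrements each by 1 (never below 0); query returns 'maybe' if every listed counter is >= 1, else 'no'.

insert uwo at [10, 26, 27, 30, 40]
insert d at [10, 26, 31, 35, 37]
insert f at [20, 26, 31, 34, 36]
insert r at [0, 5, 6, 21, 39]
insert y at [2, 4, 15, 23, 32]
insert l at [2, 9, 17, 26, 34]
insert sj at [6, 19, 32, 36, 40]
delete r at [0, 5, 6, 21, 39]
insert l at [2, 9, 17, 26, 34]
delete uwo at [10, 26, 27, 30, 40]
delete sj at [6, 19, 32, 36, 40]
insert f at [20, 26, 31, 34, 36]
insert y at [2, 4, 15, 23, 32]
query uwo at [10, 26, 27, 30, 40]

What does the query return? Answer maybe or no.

Answer: no

Derivation:
Step 1: insert uwo at [10, 26, 27, 30, 40] -> counters=[0,0,0,0,0,0,0,0,0,0,1,0,0,0,0,0,0,0,0,0,0,0,0,0,0,0,1,1,0,0,1,0,0,0,0,0,0,0,0,0,1,0,0]
Step 2: insert d at [10, 26, 31, 35, 37] -> counters=[0,0,0,0,0,0,0,0,0,0,2,0,0,0,0,0,0,0,0,0,0,0,0,0,0,0,2,1,0,0,1,1,0,0,0,1,0,1,0,0,1,0,0]
Step 3: insert f at [20, 26, 31, 34, 36] -> counters=[0,0,0,0,0,0,0,0,0,0,2,0,0,0,0,0,0,0,0,0,1,0,0,0,0,0,3,1,0,0,1,2,0,0,1,1,1,1,0,0,1,0,0]
Step 4: insert r at [0, 5, 6, 21, 39] -> counters=[1,0,0,0,0,1,1,0,0,0,2,0,0,0,0,0,0,0,0,0,1,1,0,0,0,0,3,1,0,0,1,2,0,0,1,1,1,1,0,1,1,0,0]
Step 5: insert y at [2, 4, 15, 23, 32] -> counters=[1,0,1,0,1,1,1,0,0,0,2,0,0,0,0,1,0,0,0,0,1,1,0,1,0,0,3,1,0,0,1,2,1,0,1,1,1,1,0,1,1,0,0]
Step 6: insert l at [2, 9, 17, 26, 34] -> counters=[1,0,2,0,1,1,1,0,0,1,2,0,0,0,0,1,0,1,0,0,1,1,0,1,0,0,4,1,0,0,1,2,1,0,2,1,1,1,0,1,1,0,0]
Step 7: insert sj at [6, 19, 32, 36, 40] -> counters=[1,0,2,0,1,1,2,0,0,1,2,0,0,0,0,1,0,1,0,1,1,1,0,1,0,0,4,1,0,0,1,2,2,0,2,1,2,1,0,1,2,0,0]
Step 8: delete r at [0, 5, 6, 21, 39] -> counters=[0,0,2,0,1,0,1,0,0,1,2,0,0,0,0,1,0,1,0,1,1,0,0,1,0,0,4,1,0,0,1,2,2,0,2,1,2,1,0,0,2,0,0]
Step 9: insert l at [2, 9, 17, 26, 34] -> counters=[0,0,3,0,1,0,1,0,0,2,2,0,0,0,0,1,0,2,0,1,1,0,0,1,0,0,5,1,0,0,1,2,2,0,3,1,2,1,0,0,2,0,0]
Step 10: delete uwo at [10, 26, 27, 30, 40] -> counters=[0,0,3,0,1,0,1,0,0,2,1,0,0,0,0,1,0,2,0,1,1,0,0,1,0,0,4,0,0,0,0,2,2,0,3,1,2,1,0,0,1,0,0]
Step 11: delete sj at [6, 19, 32, 36, 40] -> counters=[0,0,3,0,1,0,0,0,0,2,1,0,0,0,0,1,0,2,0,0,1,0,0,1,0,0,4,0,0,0,0,2,1,0,3,1,1,1,0,0,0,0,0]
Step 12: insert f at [20, 26, 31, 34, 36] -> counters=[0,0,3,0,1,0,0,0,0,2,1,0,0,0,0,1,0,2,0,0,2,0,0,1,0,0,5,0,0,0,0,3,1,0,4,1,2,1,0,0,0,0,0]
Step 13: insert y at [2, 4, 15, 23, 32] -> counters=[0,0,4,0,2,0,0,0,0,2,1,0,0,0,0,2,0,2,0,0,2,0,0,2,0,0,5,0,0,0,0,3,2,0,4,1,2,1,0,0,0,0,0]
Query uwo: check counters[10]=1 counters[26]=5 counters[27]=0 counters[30]=0 counters[40]=0 -> no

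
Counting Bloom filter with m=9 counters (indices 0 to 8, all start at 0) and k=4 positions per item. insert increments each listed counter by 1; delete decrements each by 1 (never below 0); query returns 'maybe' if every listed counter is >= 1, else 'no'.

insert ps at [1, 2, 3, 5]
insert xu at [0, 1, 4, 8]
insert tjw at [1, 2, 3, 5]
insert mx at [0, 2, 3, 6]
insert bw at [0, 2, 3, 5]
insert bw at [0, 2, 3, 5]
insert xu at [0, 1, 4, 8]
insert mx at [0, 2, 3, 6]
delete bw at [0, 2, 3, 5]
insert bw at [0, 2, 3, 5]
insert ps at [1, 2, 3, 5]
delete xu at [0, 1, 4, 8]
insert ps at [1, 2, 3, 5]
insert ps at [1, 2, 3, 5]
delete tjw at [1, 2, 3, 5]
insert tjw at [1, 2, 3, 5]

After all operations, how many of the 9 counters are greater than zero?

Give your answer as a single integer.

Answer: 8

Derivation:
Step 1: insert ps at [1, 2, 3, 5] -> counters=[0,1,1,1,0,1,0,0,0]
Step 2: insert xu at [0, 1, 4, 8] -> counters=[1,2,1,1,1,1,0,0,1]
Step 3: insert tjw at [1, 2, 3, 5] -> counters=[1,3,2,2,1,2,0,0,1]
Step 4: insert mx at [0, 2, 3, 6] -> counters=[2,3,3,3,1,2,1,0,1]
Step 5: insert bw at [0, 2, 3, 5] -> counters=[3,3,4,4,1,3,1,0,1]
Step 6: insert bw at [0, 2, 3, 5] -> counters=[4,3,5,5,1,4,1,0,1]
Step 7: insert xu at [0, 1, 4, 8] -> counters=[5,4,5,5,2,4,1,0,2]
Step 8: insert mx at [0, 2, 3, 6] -> counters=[6,4,6,6,2,4,2,0,2]
Step 9: delete bw at [0, 2, 3, 5] -> counters=[5,4,5,5,2,3,2,0,2]
Step 10: insert bw at [0, 2, 3, 5] -> counters=[6,4,6,6,2,4,2,0,2]
Step 11: insert ps at [1, 2, 3, 5] -> counters=[6,5,7,7,2,5,2,0,2]
Step 12: delete xu at [0, 1, 4, 8] -> counters=[5,4,7,7,1,5,2,0,1]
Step 13: insert ps at [1, 2, 3, 5] -> counters=[5,5,8,8,1,6,2,0,1]
Step 14: insert ps at [1, 2, 3, 5] -> counters=[5,6,9,9,1,7,2,0,1]
Step 15: delete tjw at [1, 2, 3, 5] -> counters=[5,5,8,8,1,6,2,0,1]
Step 16: insert tjw at [1, 2, 3, 5] -> counters=[5,6,9,9,1,7,2,0,1]
Final counters=[5,6,9,9,1,7,2,0,1] -> 8 nonzero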